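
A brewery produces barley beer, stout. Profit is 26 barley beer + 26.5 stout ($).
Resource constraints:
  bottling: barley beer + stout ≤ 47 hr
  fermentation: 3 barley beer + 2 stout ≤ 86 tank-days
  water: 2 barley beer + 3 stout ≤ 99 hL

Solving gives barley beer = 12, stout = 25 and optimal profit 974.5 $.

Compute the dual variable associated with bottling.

0

Binding: fermentation and water. Non-binding: bottling (10 unused).
Since bottling is not tight, its dual is 0.
Dual feasibility on the basic columns requires 3·y_fermentation + 2·y_water = 26, 2·y_fermentation + 3·y_water = 26.5.
→ y_fermentation = 5 and y_water = 5.5.
Shadow price of bottling = 0.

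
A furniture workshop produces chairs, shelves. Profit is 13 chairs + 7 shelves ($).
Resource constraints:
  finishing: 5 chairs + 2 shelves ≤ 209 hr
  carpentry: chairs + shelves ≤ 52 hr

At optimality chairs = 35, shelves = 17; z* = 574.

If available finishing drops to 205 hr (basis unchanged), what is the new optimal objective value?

At the optimum: finishing uses 209 of 209 (binding); carpentry uses 52 of 52 (binding).
From A_Bᵀ y = c: 5·y_finishing + 1·y_carpentry = 13; 2·y_finishing + 1·y_carpentry = 7.
Solving: y_finishing = 2, y_carpentry = 3.
Δz = y_finishing·Δb = 2 × (-4) = -8, so new z* = 574 − 8 = 566.

566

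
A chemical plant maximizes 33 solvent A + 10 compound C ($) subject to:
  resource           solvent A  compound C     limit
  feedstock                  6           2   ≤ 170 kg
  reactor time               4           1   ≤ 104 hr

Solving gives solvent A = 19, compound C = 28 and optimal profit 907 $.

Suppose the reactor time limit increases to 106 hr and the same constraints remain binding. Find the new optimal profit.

Check each constraint at x*: feedstock 170/170 (tight); reactor time 104/104 (tight).
Dual feasibility on the basic columns requires 6·y_feedstock + 4·y_reactor time = 33, 2·y_feedstock + 1·y_reactor time = 10.
This yields shadow prices y_feedstock = 3.5, y_reactor time = 3.
Δz = y_reactor time·Δb = 3 × (2) = 6, so new z* = 907 + 6 = 913.

913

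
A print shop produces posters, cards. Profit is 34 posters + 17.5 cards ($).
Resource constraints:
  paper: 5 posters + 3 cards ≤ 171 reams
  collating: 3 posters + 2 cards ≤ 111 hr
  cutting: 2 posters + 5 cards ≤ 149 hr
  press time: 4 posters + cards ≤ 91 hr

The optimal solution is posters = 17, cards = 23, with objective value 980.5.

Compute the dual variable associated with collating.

0

At the optimum: paper uses 154 of 171 (slack = 17); collating uses 97 of 111 (slack = 14); cutting uses 149 of 149 (binding); press time uses 91 of 91 (binding).
By complementary slackness, y = 0 for the non-binding constraints.
The binding rows give the dual system: 2·y_cutting + 4·y_press time = 34 and 5·y_cutting + 1·y_press time = 17.5.
Solving: y_cutting = 2, y_press time = 7.5.
Shadow price of collating = 0.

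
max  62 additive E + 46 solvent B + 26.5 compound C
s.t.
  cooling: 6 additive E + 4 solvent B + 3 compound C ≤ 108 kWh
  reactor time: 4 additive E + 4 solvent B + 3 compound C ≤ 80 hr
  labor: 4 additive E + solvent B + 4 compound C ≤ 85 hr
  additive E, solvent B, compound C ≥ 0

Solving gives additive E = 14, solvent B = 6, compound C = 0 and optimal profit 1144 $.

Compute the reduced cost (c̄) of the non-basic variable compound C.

Binding: cooling and reactor time. Non-binding: labor (23 unused).
Since labor is not tight, its dual is 0.
The binding rows give the dual system: 6·y_cooling + 4·y_reactor time = 62 and 4·y_cooling + 4·y_reactor time = 46.
→ y_cooling = 8 and y_reactor time = 3.5.
Reduced cost of compound C: c₃ − yᵀa₃ = 26.5 − (8·3 + 3.5·3) = 26.5 − 34.5 = -8.

-8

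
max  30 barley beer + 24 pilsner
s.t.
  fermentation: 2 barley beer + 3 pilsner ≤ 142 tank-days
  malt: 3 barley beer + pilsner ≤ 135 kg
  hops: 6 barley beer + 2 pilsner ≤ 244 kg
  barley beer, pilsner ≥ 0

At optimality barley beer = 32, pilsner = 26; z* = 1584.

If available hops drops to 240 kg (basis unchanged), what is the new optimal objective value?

1572

Binding: fermentation and hops. Non-binding: malt (13 unused).
Since malt is not tight, its dual is 0.
From A_Bᵀ y = c: 2·y_fermentation + 6·y_hops = 30; 3·y_fermentation + 2·y_hops = 24.
This yields shadow prices y_fermentation = 6, y_hops = 3.
Δz = y_hops·Δb = 3 × (-4) = -12, so new z* = 1584 − 12 = 1572.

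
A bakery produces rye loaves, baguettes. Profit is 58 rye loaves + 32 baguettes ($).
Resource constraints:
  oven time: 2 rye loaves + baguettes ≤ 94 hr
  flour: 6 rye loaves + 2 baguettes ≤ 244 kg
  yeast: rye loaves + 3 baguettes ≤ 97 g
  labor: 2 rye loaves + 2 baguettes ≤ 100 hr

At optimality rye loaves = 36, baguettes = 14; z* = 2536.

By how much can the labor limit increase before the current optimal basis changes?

Binding constraints: flour, labor. The basis is B = [[6,2],[2,2]] with det 8.
Per unit increase in labor, x* moves by d = (-0.25, 0.75).
The basis stays optimal until yeast becomes binding; allowable increase = 9.5 hr.

9.5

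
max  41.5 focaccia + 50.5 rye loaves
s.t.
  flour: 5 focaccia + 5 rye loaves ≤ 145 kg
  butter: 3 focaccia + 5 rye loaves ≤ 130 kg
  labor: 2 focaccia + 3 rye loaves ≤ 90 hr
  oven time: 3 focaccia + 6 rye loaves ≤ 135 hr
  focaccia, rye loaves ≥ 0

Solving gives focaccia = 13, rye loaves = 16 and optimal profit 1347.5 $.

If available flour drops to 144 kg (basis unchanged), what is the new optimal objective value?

1341

At the optimum: flour uses 145 of 145 (binding); butter uses 119 of 130 (slack = 11); labor uses 74 of 90 (slack = 16); oven time uses 135 of 135 (binding).
Since butter, labor are not tight, their duals are 0.
Dual feasibility on the basic columns requires 5·y_flour + 3·y_oven time = 41.5, 5·y_flour + 6·y_oven time = 50.5.
This yields shadow prices y_flour = 6.5, y_oven time = 3.
Δz = y_flour·Δb = 6.5 × (-1) = -6.5, so new z* = 1347.5 − 6.5 = 1341.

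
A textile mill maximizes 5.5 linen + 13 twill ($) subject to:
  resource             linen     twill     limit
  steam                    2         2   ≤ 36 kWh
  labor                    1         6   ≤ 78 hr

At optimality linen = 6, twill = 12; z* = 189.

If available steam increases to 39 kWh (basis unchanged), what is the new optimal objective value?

195

At the optimum: steam uses 36 of 36 (binding); labor uses 78 of 78 (binding).
Dual feasibility on the basic columns requires 2·y_steam + 1·y_labor = 5.5, 2·y_steam + 6·y_labor = 13.
This yields shadow prices y_steam = 2, y_labor = 1.5.
Δz = y_steam·Δb = 2 × (3) = 6, so new z* = 189 + 6 = 195.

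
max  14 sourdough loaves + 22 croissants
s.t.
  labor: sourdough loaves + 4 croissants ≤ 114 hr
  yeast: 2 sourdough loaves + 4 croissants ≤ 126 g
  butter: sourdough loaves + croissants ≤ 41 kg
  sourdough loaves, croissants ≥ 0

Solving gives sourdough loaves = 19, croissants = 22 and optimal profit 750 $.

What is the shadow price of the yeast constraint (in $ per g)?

Check each constraint at x*: labor 107/114 (slack 7); yeast 126/126 (tight); butter 41/41 (tight).
Slack constraints have shadow price 0 (complementary slackness).
Dual feasibility on the basic columns requires 2·y_yeast + 1·y_butter = 14, 4·y_yeast + 1·y_butter = 22.
This yields shadow prices y_yeast = 4, y_butter = 6.
Shadow price of yeast = 4.

4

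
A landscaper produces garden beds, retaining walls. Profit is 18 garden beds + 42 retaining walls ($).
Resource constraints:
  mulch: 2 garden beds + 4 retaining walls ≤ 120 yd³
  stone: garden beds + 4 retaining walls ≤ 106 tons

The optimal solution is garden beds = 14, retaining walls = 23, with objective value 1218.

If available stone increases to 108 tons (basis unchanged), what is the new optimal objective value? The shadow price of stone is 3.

Δb = 2, so new z* = 1218 + (3)·(2) = 1218 + 6 = 1224.

1224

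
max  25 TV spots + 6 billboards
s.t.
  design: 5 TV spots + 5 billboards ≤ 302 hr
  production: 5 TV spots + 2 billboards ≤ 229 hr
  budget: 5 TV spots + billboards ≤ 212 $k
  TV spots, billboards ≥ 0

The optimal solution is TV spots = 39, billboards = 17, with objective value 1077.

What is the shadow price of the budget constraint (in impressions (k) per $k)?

At the optimum: design uses 280 of 302 (slack = 22); production uses 229 of 229 (binding); budget uses 212 of 212 (binding).
Slack constraints have shadow price 0 (complementary slackness).
The binding rows give the dual system: 5·y_production + 5·y_budget = 25 and 2·y_production + 1·y_budget = 6.
This yields shadow prices y_production = 1, y_budget = 4.
Shadow price of budget = 4.

4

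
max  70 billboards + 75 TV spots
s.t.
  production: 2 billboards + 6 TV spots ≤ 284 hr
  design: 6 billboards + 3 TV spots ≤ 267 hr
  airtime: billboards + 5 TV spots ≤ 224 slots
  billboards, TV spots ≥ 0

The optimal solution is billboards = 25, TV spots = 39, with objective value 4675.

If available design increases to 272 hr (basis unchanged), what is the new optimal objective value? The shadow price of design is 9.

4720

Δb = 5, so new z* = 4675 + (9)·(5) = 4675 + 45 = 4720.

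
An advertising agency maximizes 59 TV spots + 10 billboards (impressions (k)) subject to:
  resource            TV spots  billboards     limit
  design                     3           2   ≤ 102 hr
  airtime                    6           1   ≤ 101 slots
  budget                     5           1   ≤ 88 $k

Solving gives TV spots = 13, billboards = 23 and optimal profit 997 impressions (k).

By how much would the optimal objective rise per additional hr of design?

Binding: airtime and budget. Non-binding: design (17 unused).
By complementary slackness, y = 0 for the non-binding constraint.
Dual feasibility on the basic columns requires 6·y_airtime + 5·y_budget = 59, 1·y_airtime + 1·y_budget = 10.
This yields shadow prices y_airtime = 9, y_budget = 1.
Shadow price of design = 0.

0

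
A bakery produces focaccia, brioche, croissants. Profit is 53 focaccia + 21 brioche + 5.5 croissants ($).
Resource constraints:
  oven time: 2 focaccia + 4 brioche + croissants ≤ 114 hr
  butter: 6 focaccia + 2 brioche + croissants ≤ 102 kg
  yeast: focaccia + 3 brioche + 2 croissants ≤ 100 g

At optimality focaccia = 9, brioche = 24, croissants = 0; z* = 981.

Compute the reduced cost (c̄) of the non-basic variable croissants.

-4

At the optimum: oven time uses 114 of 114 (binding); butter uses 102 of 102 (binding); yeast uses 81 of 100 (slack = 19).
Slack constraints have shadow price 0 (complementary slackness).
From A_Bᵀ y = c: 2·y_oven time + 6·y_butter = 53; 4·y_oven time + 2·y_butter = 21.
This yields shadow prices y_oven time = 1, y_butter = 8.5.
Reduced cost of croissants: c₃ − yᵀa₃ = 5.5 − (1·1 + 8.5·1) = 5.5 − 9.5 = -4.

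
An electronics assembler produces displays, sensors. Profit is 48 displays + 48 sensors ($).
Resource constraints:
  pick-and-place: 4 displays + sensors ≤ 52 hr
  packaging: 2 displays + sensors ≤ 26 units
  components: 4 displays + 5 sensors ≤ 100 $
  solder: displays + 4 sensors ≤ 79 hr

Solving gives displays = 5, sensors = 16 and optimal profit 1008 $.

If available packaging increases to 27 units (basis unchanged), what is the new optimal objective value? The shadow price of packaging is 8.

Δb = 1, so new z* = 1008 + (8)·(1) = 1008 + 8 = 1016.

1016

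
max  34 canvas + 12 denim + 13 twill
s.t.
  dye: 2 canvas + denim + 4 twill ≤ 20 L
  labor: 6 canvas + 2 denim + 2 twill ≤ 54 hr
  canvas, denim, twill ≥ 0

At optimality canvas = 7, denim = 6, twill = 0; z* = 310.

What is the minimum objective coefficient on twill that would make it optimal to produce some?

Both dye and labor are binding at x*.
The binding rows give the dual system: 2·y_dye + 6·y_labor = 34 and 1·y_dye + 2·y_labor = 12.
Solving: y_dye = 2, y_labor = 5.
twill enters the basis when its profit ≥ yᵀa₃ = 2·4 + 5·2 = 18.

18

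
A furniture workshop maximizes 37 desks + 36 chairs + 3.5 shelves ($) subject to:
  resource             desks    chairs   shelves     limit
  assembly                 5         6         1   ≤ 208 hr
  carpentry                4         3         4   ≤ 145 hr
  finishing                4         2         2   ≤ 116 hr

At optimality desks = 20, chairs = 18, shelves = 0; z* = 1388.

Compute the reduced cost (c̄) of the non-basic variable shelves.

-7.5

Binding: assembly and finishing. Non-binding: carpentry (11 unused).
By complementary slackness, y = 0 for the non-binding constraint.
From A_Bᵀ y = c: 5·y_assembly + 4·y_finishing = 37; 6·y_assembly + 2·y_finishing = 36.
→ y_assembly = 5 and y_finishing = 3.
Reduced cost of shelves: c₃ − yᵀa₃ = 3.5 − (5·1 + 3·2) = 3.5 − 11 = -7.5.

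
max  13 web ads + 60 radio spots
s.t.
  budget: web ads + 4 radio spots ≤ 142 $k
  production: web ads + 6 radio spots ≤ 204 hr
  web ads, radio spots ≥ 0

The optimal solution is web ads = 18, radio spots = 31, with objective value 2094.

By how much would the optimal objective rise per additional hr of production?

4

Check each constraint at x*: budget 142/142 (tight); production 204/204 (tight).
Dual feasibility on the basic columns requires 1·y_budget + 1·y_production = 13, 4·y_budget + 6·y_production = 60.
This yields shadow prices y_budget = 9, y_production = 4.
Shadow price of production = 4.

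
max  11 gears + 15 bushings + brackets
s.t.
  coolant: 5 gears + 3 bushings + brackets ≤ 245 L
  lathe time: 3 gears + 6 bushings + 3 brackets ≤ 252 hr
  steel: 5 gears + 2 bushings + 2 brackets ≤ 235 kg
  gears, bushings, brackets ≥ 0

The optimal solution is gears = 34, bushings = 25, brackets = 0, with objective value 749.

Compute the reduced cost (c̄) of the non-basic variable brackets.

Check each constraint at x*: coolant 245/245 (tight); lathe time 252/252 (tight); steel 220/235 (slack 15).
By complementary slackness, y = 0 for the non-binding constraint.
From A_Bᵀ y = c: 5·y_coolant + 3·y_lathe time = 11; 3·y_coolant + 6·y_lathe time = 15.
This yields shadow prices y_coolant = 1, y_lathe time = 2.
Reduced cost of brackets: c₃ − yᵀa₃ = 1 − (1·1 + 2·3) = 1 − 7 = -6.

-6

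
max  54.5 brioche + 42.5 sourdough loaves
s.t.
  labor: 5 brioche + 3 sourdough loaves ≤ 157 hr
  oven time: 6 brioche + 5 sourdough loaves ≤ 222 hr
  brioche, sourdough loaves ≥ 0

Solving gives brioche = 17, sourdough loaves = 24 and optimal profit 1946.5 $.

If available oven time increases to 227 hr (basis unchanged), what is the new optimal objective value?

At the optimum: labor uses 157 of 157 (binding); oven time uses 222 of 222 (binding).
From A_Bᵀ y = c: 5·y_labor + 6·y_oven time = 54.5; 3·y_labor + 5·y_oven time = 42.5.
→ y_labor = 2.5 and y_oven time = 7.
Δz = y_oven time·Δb = 7 × (5) = 35, so new z* = 1946.5 + 35 = 1981.5.

1981.5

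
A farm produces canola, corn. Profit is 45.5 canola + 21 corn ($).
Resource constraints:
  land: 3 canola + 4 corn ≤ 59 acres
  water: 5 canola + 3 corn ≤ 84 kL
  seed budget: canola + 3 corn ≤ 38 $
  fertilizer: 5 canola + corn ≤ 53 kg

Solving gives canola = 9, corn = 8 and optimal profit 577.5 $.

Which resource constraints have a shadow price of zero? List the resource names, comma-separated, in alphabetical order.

land: 59/59 (binding)
water: 69/84 (slack 15)
seed budget: 33/38 (slack 5)
fertilizer: 53/53 (binding)
By complementary slackness, a constraint with positive slack has shadow price 0 → seed budget, water.

seed budget, water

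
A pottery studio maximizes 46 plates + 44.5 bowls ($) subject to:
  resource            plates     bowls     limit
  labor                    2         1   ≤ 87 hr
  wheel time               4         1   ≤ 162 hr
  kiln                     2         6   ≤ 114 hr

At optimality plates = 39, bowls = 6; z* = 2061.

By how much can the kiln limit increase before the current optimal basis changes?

Binding constraints: wheel time, kiln. The basis is B = [[4,1],[2,6]] with det 22.
Per unit increase in kiln, x* moves by d = (-0.0455, 0.1818).
The basis stays optimal until labor becomes binding; allowable increase = 33 hr.

33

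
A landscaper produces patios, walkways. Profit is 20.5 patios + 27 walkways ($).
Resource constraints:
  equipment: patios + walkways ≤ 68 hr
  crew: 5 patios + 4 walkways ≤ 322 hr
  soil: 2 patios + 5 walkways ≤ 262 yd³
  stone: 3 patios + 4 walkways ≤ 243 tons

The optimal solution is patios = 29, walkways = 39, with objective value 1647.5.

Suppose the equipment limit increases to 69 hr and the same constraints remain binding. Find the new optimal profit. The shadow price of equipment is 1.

1648.5

Δb = 1, so new z* = 1647.5 + (1)·(1) = 1647.5 + 1 = 1648.5.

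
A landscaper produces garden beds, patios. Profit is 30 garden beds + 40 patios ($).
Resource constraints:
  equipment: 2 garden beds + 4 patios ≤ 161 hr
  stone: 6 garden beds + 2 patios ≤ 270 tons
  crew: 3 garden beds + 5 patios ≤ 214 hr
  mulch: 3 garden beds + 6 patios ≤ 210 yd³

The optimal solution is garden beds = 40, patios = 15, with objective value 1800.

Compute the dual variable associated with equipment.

0

Binding: stone and mulch. Non-binding: equipment (21 unused), crew (19 unused).
By complementary slackness, y = 0 for the non-binding constraints.
The binding rows give the dual system: 6·y_stone + 3·y_mulch = 30 and 2·y_stone + 6·y_mulch = 40.
This yields shadow prices y_stone = 2, y_mulch = 6.
Shadow price of equipment = 0.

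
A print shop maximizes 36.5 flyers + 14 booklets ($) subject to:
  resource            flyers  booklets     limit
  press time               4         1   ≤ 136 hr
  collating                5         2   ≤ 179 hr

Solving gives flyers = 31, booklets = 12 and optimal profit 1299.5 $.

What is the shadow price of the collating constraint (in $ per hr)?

Both press time and collating are binding at x*.
Dual feasibility on the basic columns requires 4·y_press time + 5·y_collating = 36.5, 1·y_press time + 2·y_collating = 14.
→ y_press time = 1 and y_collating = 6.5.
Shadow price of collating = 6.5.

6.5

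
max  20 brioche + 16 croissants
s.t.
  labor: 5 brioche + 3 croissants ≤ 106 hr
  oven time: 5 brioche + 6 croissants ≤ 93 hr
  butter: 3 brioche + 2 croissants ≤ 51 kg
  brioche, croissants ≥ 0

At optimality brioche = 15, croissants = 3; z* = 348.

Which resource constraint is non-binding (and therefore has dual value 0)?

labor: 84/106 (slack 22)
oven time: 93/93 (binding)
butter: 51/51 (binding)
By complementary slackness, a constraint with positive slack has shadow price 0 → labor.

labor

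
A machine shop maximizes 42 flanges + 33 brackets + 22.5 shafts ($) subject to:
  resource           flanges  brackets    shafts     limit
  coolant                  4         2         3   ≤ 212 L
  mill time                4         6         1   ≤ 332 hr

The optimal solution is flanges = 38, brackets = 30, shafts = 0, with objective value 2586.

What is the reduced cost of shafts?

-3

At the optimum: coolant uses 212 of 212 (binding); mill time uses 332 of 332 (binding).
The binding rows give the dual system: 4·y_coolant + 4·y_mill time = 42 and 2·y_coolant + 6·y_mill time = 33.
→ y_coolant = 7.5 and y_mill time = 3.
Reduced cost of shafts: c₃ − yᵀa₃ = 22.5 − (7.5·3 + 3·1) = 22.5 − 25.5 = -3.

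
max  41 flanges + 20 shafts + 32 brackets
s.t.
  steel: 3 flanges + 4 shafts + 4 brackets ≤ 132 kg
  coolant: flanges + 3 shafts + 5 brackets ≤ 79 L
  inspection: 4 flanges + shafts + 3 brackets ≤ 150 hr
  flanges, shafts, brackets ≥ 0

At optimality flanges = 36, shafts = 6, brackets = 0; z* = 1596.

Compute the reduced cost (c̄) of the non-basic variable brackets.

-4

Check each constraint at x*: steel 132/132 (tight); coolant 54/79 (slack 25); inspection 150/150 (tight).
By complementary slackness, y = 0 for the non-binding constraint.
Dual feasibility on the basic columns requires 3·y_steel + 4·y_inspection = 41, 4·y_steel + 1·y_inspection = 20.
Solving: y_steel = 3, y_inspection = 8.
Reduced cost of brackets: c₃ − yᵀa₃ = 32 − (3·4 + 8·3) = 32 − 36 = -4.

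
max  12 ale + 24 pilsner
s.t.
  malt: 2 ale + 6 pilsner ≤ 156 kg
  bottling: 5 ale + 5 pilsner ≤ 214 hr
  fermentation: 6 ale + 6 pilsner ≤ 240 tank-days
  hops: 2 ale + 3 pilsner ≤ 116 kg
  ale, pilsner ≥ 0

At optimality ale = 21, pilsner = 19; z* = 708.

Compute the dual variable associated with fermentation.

Binding: malt and fermentation. Non-binding: bottling (14 unused), hops (17 unused).
By complementary slackness, y = 0 for the non-binding constraints.
From A_Bᵀ y = c: 2·y_malt + 6·y_fermentation = 12; 6·y_malt + 6·y_fermentation = 24.
Solving: y_malt = 3, y_fermentation = 1.
Shadow price of fermentation = 1.

1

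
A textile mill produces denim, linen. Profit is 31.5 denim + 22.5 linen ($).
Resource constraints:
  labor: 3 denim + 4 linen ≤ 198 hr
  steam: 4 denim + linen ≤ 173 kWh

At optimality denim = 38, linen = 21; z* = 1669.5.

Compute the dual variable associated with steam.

Both labor and steam are binding at x*.
From A_Bᵀ y = c: 3·y_labor + 4·y_steam = 31.5; 4·y_labor + 1·y_steam = 22.5.
Solving: y_labor = 4.5, y_steam = 4.5.
Shadow price of steam = 4.5.

4.5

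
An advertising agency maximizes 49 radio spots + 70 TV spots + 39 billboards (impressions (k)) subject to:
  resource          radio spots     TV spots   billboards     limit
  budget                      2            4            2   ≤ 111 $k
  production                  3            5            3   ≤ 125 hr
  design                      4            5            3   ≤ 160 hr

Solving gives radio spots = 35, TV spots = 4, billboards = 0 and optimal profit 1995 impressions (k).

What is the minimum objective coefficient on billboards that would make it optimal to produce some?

42

Check each constraint at x*: budget 86/111 (slack 25); production 125/125 (tight); design 160/160 (tight).
By complementary slackness, y = 0 for the non-binding constraint.
The binding rows give the dual system: 3·y_production + 4·y_design = 49 and 5·y_production + 5·y_design = 70.
This yields shadow prices y_production = 7, y_design = 7.
billboards enters the basis when its profit ≥ yᵀa₃ = 7·3 + 7·3 = 42.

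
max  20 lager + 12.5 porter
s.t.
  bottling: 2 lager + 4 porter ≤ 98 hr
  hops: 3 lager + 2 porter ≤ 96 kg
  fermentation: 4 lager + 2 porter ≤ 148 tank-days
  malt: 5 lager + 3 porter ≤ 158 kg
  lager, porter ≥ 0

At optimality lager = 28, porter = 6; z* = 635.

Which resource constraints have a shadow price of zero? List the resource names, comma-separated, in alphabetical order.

bottling, fermentation

bottling: 80/98 (slack 18)
hops: 96/96 (binding)
fermentation: 124/148 (slack 24)
malt: 158/158 (binding)
By complementary slackness, a constraint with positive slack has shadow price 0 → bottling, fermentation.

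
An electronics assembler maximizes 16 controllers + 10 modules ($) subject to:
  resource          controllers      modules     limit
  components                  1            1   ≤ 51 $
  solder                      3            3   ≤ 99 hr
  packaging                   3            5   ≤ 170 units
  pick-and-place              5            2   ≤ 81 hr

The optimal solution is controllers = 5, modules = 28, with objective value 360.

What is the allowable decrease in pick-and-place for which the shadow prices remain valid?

Binding constraints: solder, pick-and-place. The basis is B = [[3,3],[5,2]] with det -9.
Per unit decrease in pick-and-place, x* moves by d = (-0.3333, 0.3333).
The basis stays optimal until controllers reaches 0; allowable decrease = 15 hr.

15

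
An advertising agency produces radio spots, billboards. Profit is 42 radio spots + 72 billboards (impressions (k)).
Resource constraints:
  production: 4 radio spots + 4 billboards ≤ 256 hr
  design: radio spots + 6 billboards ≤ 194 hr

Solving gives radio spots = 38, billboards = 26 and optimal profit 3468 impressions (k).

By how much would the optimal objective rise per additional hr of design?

Check each constraint at x*: production 256/256 (tight); design 194/194 (tight).
The binding rows give the dual system: 4·y_production + 1·y_design = 42 and 4·y_production + 6·y_design = 72.
→ y_production = 9 and y_design = 6.
Shadow price of design = 6.

6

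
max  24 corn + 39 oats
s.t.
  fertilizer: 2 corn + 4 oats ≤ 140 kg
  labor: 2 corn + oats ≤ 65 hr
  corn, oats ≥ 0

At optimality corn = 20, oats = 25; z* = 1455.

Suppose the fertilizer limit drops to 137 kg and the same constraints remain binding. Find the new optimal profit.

1428

Check each constraint at x*: fertilizer 140/140 (tight); labor 65/65 (tight).
The binding rows give the dual system: 2·y_fertilizer + 2·y_labor = 24 and 4·y_fertilizer + 1·y_labor = 39.
→ y_fertilizer = 9 and y_labor = 3.
Δz = y_fertilizer·Δb = 9 × (-3) = -27, so new z* = 1455 − 27 = 1428.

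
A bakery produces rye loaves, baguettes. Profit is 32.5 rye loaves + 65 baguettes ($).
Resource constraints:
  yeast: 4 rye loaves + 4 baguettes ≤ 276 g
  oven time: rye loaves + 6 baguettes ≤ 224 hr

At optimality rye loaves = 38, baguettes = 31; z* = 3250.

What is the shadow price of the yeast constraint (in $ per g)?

6.5

Both yeast and oven time are binding at x*.
The binding rows give the dual system: 4·y_yeast + 1·y_oven time = 32.5 and 4·y_yeast + 6·y_oven time = 65.
Solving: y_yeast = 6.5, y_oven time = 6.5.
Shadow price of yeast = 6.5.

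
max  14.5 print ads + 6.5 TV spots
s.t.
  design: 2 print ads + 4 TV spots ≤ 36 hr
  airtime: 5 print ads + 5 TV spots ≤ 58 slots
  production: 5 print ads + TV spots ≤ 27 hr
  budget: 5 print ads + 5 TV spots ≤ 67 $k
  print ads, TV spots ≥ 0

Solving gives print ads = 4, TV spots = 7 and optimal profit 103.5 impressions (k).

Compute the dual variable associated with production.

2.5

Check each constraint at x*: design 36/36 (tight); airtime 55/58 (slack 3); production 27/27 (tight); budget 55/67 (slack 12).
Slack constraints have shadow price 0 (complementary slackness).
Dual feasibility on the basic columns requires 2·y_design + 5·y_production = 14.5, 4·y_design + 1·y_production = 6.5.
This yields shadow prices y_design = 1, y_production = 2.5.
Shadow price of production = 2.5.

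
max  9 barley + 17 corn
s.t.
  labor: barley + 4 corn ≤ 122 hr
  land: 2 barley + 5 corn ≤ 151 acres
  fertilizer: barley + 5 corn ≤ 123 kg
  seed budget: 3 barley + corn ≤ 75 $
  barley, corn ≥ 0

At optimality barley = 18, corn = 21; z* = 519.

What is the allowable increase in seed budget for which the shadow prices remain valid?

Binding constraints: fertilizer, seed budget. The basis is B = [[1,5],[3,1]] with det -14.
Per unit increase in seed budget, x* moves by d = (0.3571, -0.0714).
The basis stays optimal until land becomes binding; allowable increase = 28 $.

28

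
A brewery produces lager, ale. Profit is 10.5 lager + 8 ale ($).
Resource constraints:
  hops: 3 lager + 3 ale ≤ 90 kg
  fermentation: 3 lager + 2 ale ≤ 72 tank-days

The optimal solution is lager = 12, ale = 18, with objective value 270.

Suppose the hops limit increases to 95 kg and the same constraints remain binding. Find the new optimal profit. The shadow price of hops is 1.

275

Δb = 5, so new z* = 270 + (1)·(5) = 270 + 5 = 275.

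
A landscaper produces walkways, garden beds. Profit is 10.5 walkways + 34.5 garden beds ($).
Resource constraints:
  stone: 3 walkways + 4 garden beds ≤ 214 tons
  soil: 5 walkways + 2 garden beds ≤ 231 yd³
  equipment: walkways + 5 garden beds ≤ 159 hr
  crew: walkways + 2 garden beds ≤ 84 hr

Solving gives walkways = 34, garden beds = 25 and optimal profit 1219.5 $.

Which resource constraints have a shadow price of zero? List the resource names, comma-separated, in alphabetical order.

soil, stone

stone: 202/214 (slack 12)
soil: 220/231 (slack 11)
equipment: 159/159 (binding)
crew: 84/84 (binding)
By complementary slackness, a constraint with positive slack has shadow price 0 → soil, stone.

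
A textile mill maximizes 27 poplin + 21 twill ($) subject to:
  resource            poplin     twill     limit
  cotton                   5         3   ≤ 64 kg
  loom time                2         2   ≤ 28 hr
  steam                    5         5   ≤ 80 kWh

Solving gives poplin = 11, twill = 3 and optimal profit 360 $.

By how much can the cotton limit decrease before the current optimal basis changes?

Binding constraints: cotton, loom time. The basis is B = [[5,3],[2,2]] with det 4.
Per unit decrease in cotton, x* moves by d = (-0.5, 0.5).
The basis stays optimal until poplin reaches 0; allowable decrease = 22 kg.

22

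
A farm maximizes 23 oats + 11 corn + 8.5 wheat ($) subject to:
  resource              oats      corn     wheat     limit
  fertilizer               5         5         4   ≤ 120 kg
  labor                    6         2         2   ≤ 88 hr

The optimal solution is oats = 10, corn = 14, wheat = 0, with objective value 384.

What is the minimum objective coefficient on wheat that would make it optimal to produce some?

Check each constraint at x*: fertilizer 120/120 (tight); labor 88/88 (tight).
The binding rows give the dual system: 5·y_fertilizer + 6·y_labor = 23 and 5·y_fertilizer + 2·y_labor = 11.
This yields shadow prices y_fertilizer = 1, y_labor = 3.
wheat enters the basis when its profit ≥ yᵀa₃ = 1·4 + 3·2 = 10.

10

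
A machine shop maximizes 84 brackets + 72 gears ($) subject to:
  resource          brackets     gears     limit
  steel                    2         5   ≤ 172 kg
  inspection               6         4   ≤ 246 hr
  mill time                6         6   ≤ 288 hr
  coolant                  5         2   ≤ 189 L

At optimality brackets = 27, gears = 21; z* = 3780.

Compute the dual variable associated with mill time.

8

Check each constraint at x*: steel 159/172 (slack 13); inspection 246/246 (tight); mill time 288/288 (tight); coolant 177/189 (slack 12).
Since steel, coolant are not tight, their duals are 0.
From A_Bᵀ y = c: 6·y_inspection + 6·y_mill time = 84; 4·y_inspection + 6·y_mill time = 72.
Solving: y_inspection = 6, y_mill time = 8.
Shadow price of mill time = 8.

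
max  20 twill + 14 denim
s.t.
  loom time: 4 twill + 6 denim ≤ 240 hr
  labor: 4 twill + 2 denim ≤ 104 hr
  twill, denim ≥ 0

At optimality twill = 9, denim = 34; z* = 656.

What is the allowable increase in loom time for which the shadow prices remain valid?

Binding constraints: loom time, labor. The basis is B = [[4,6],[4,2]] with det -16.
Per unit increase in loom time, x* moves by d = (-0.125, 0.25).
The basis stays optimal until twill reaches 0; allowable increase = 72 hr.

72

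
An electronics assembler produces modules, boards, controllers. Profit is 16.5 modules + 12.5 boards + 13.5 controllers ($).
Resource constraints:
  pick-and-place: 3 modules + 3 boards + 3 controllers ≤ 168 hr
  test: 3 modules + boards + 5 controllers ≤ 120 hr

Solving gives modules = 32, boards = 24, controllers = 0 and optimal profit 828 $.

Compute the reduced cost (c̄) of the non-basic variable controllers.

Both pick-and-place and test are binding at x*.
The binding rows give the dual system: 3·y_pick-and-place + 3·y_test = 16.5 and 3·y_pick-and-place + 1·y_test = 12.5.
This yields shadow prices y_pick-and-place = 3.5, y_test = 2.
Reduced cost of controllers: c₃ − yᵀa₃ = 13.5 − (3.5·3 + 2·5) = 13.5 − 20.5 = -7.

-7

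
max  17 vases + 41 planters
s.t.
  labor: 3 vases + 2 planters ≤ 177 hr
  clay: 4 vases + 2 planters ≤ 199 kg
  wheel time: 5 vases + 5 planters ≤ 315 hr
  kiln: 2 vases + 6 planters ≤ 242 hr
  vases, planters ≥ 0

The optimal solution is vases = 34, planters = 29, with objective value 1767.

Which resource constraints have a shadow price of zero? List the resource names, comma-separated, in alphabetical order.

clay, labor

labor: 160/177 (slack 17)
clay: 194/199 (slack 5)
wheel time: 315/315 (binding)
kiln: 242/242 (binding)
By complementary slackness, a constraint with positive slack has shadow price 0 → clay, labor.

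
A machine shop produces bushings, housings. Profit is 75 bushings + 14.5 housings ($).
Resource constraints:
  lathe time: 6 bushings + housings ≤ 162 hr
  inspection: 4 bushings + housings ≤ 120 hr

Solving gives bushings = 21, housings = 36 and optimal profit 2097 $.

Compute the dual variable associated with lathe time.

8.5

At the optimum: lathe time uses 162 of 162 (binding); inspection uses 120 of 120 (binding).
The binding rows give the dual system: 6·y_lathe time + 4·y_inspection = 75 and 1·y_lathe time + 1·y_inspection = 14.5.
This yields shadow prices y_lathe time = 8.5, y_inspection = 6.
Shadow price of lathe time = 8.5.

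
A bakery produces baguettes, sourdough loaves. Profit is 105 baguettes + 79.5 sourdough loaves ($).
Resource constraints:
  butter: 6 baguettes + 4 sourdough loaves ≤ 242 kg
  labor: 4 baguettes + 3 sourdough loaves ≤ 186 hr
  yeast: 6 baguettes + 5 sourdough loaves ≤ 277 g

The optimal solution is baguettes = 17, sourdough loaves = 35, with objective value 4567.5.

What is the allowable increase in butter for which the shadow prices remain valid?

35

Binding constraints: butter, yeast. The basis is B = [[6,4],[6,5]] with det 6.
Per unit increase in butter, x* moves by d = (0.8333, -1).
The basis stays optimal until sourdough loaves reaches 0; allowable increase = 35 kg.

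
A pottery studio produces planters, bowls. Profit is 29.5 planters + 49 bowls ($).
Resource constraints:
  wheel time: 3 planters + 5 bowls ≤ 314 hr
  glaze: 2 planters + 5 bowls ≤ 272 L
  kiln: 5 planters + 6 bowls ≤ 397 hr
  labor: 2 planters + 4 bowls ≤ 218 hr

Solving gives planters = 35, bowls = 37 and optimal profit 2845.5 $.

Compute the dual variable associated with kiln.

At the optimum: wheel time uses 290 of 314 (slack = 24); glaze uses 255 of 272 (slack = 17); kiln uses 397 of 397 (binding); labor uses 218 of 218 (binding).
Since wheel time, glaze are not tight, their duals are 0.
The binding rows give the dual system: 5·y_kiln + 2·y_labor = 29.5 and 6·y_kiln + 4·y_labor = 49.
→ y_kiln = 2.5 and y_labor = 8.5.
Shadow price of kiln = 2.5.

2.5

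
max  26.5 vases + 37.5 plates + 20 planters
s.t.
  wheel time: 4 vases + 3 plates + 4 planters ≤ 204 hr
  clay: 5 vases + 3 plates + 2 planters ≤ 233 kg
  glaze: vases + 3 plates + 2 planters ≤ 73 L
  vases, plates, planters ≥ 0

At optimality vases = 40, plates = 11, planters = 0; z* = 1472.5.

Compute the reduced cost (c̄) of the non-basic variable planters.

Binding: clay and glaze. Non-binding: wheel time (11 unused).
Slack constraints have shadow price 0 (complementary slackness).
Dual feasibility on the basic columns requires 5·y_clay + 1·y_glaze = 26.5, 3·y_clay + 3·y_glaze = 37.5.
→ y_clay = 3.5 and y_glaze = 9.
Reduced cost of planters: c₃ − yᵀa₃ = 20 − (3.5·2 + 9·2) = 20 − 25 = -5.

-5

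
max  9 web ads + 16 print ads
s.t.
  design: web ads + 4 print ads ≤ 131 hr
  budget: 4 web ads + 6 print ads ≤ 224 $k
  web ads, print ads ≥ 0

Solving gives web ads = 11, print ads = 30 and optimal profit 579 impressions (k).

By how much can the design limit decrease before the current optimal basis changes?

75

Binding constraints: design, budget. The basis is B = [[1,4],[4,6]] with det -10.
Per unit decrease in design, x* moves by d = (0.6, -0.4).
The basis stays optimal until print ads reaches 0; allowable decrease = 75 hr.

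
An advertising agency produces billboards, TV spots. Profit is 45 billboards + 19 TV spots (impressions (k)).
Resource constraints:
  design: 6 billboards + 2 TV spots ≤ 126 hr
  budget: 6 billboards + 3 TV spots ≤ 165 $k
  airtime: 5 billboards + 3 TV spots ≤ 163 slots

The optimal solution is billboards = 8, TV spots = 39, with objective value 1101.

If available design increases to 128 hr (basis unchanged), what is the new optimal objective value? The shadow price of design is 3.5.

1108

Δb = 2, so new z* = 1101 + (3.5)·(2) = 1101 + 7 = 1108.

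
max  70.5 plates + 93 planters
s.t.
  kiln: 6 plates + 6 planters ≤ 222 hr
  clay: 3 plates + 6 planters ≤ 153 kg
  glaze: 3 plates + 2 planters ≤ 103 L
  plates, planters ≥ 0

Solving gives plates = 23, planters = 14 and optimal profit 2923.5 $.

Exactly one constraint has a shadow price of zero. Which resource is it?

kiln: 222/222 (binding)
clay: 153/153 (binding)
glaze: 97/103 (slack 6)
By complementary slackness, a constraint with positive slack has shadow price 0 → glaze.

glaze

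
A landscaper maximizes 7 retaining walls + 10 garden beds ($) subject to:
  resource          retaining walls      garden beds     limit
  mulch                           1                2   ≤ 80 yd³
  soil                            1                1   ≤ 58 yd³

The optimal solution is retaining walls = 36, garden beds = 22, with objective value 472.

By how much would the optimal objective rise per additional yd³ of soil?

Both mulch and soil are binding at x*.
The binding rows give the dual system: 1·y_mulch + 1·y_soil = 7 and 2·y_mulch + 1·y_soil = 10.
This yields shadow prices y_mulch = 3, y_soil = 4.
Shadow price of soil = 4.

4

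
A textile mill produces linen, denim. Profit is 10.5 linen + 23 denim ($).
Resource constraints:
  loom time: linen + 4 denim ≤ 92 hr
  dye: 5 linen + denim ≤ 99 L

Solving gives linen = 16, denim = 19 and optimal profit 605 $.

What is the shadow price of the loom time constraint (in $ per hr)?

5.5

Both loom time and dye are binding at x*.
Dual feasibility on the basic columns requires 1·y_loom time + 5·y_dye = 10.5, 4·y_loom time + 1·y_dye = 23.
→ y_loom time = 5.5 and y_dye = 1.
Shadow price of loom time = 5.5.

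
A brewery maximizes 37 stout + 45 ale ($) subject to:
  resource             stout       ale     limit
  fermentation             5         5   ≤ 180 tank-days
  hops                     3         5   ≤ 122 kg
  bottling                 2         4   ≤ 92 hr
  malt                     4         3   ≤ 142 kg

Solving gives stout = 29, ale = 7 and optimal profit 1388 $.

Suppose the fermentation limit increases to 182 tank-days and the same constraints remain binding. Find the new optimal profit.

At the optimum: fermentation uses 180 of 180 (binding); hops uses 122 of 122 (binding); bottling uses 86 of 92 (slack = 6); malt uses 137 of 142 (slack = 5).
Slack constraints have shadow price 0 (complementary slackness).
From A_Bᵀ y = c: 5·y_fermentation + 3·y_hops = 37; 5·y_fermentation + 5·y_hops = 45.
Solving: y_fermentation = 5, y_hops = 4.
Δz = y_fermentation·Δb = 5 × (2) = 10, so new z* = 1388 + 10 = 1398.

1398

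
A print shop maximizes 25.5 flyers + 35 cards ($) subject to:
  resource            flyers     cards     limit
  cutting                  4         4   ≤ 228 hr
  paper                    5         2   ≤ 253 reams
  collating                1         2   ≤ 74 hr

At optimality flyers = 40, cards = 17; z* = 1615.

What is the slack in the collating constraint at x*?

0

collating used = 1·40 + 2·17 = 74; slack = 74 − 74 = 0.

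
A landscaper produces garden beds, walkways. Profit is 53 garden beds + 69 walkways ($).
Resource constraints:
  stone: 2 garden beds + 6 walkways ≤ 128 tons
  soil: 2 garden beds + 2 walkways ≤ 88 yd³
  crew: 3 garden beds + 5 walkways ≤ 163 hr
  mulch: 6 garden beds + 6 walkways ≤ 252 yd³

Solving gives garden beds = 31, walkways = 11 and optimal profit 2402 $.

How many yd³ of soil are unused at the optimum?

4

soil used = 2·31 + 2·11 = 84; slack = 88 − 84 = 4.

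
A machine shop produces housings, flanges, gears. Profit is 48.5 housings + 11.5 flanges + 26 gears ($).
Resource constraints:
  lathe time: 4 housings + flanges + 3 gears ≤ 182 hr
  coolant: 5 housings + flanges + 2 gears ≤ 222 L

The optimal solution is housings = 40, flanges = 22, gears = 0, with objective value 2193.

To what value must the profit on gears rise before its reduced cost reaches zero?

Both lathe time and coolant are binding at x*.
From A_Bᵀ y = c: 4·y_lathe time + 5·y_coolant = 48.5; 1·y_lathe time + 1·y_coolant = 11.5.
Solving: y_lathe time = 9, y_coolant = 2.5.
gears enters the basis when its profit ≥ yᵀa₃ = 9·3 + 2.5·2 = 32.

32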